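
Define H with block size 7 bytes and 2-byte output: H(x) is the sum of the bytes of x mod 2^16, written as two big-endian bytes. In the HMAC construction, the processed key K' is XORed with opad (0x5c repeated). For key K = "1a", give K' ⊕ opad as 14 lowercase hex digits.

6d3d5c5c5c5c5c

Key "1a" = 31 61 is 2 bytes ≤ B = 7; zero-pad to 7 bytes: K' = 31 61 00 00 00 00 00.
XOR each byte with 0x5c: 31⊕5c=6d, 61⊕5c=3d, 00⊕5c=5c, 00⊕5c=5c, 00⊕5c=5c, 00⊕5c=5c, 00⊕5c=5c.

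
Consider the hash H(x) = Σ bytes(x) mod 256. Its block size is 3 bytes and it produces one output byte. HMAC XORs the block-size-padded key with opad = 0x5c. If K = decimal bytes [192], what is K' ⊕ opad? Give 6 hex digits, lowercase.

9c5c5c

Key decimal bytes [192] = c0 is 1 byte ≤ B = 3; zero-pad to 3 bytes: K' = c0 00 00.
XOR each byte with 0x5c: c0⊕5c=9c, 00⊕5c=5c, 00⊕5c=5c.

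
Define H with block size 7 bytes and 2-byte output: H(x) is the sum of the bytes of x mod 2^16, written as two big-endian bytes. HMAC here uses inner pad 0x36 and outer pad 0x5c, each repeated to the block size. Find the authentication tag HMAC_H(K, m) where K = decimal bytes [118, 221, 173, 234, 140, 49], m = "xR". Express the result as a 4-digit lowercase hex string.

Key decimal bytes [118, 221, 173, 234, 140, 49] = 76 dd ad ea 8c 31 is 6 bytes ≤ B = 7; zero-pad to 7 bytes: K' = 76 dd ad ea 8c 31 00.
K' ⊕ ipad = 40 eb 9b dc ba 07 36.  K' ⊕ opad = 2a 81 f1 b6 d0 6d 5c.
Inner input = (K'⊕ipad) ∥ m = 40 eb 9b dc ba 07 36 ∥ 78 52.
Inner hash: sum = 64+235+155+220+186+7+54+120+82 = 1123 → 04 63.
Outer input = (K'⊕opad) ∥ inner = 2a 81 f1 b6 d0 6d 5c ∥ 04 63.
Outer hash (tag): sum = 42+129+241+182+208+109+92+4+99 = 1106 → 04 52.

0452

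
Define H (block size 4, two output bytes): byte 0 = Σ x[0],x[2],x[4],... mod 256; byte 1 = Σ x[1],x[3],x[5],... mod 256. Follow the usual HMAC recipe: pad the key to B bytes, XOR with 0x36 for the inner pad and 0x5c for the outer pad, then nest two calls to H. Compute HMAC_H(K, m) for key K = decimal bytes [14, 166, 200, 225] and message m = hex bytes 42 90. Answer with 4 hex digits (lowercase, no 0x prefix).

5eae

Key decimal bytes [14, 166, 200, 225] = 0e a6 c8 e1 is exactly B = 4 bytes: K' = 0e a6 c8 e1.
K' ⊕ ipad = 38 90 fe d7.  K' ⊕ opad = 52 fa 94 bd.
Inner input = (K'⊕ipad) ∥ m = 38 90 fe d7 ∥ 42 90.
Inner hash: even-index sum = 376 mod 256 = 120; odd-index sum = 503 mod 256 = 247 → 78 f7.
Outer input = (K'⊕opad) ∥ inner = 52 fa 94 bd ∥ 78 f7.
Outer hash (tag): even-index sum = 350 mod 256 = 94; odd-index sum = 686 mod 256 = 174 → 5e ae.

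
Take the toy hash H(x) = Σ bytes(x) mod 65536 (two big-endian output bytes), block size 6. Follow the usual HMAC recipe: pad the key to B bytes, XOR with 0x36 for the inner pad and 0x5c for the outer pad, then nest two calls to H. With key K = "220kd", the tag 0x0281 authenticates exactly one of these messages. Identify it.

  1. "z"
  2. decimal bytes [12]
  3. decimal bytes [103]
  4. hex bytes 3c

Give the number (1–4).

1

Key "220kd" = 32 32 30 6b 64 is 5 bytes ≤ B = 6; zero-pad to 6 bytes: K' = 32 32 30 6b 64 00.
K' ⊕ ipad = 04 04 06 5d 52 36; K' ⊕ opad = 6e 6e 6c 37 38 5c.
m1: inner = H(04 04 06 5d 52 36 7a) = 01 6d; tag = H(6e 6e 6c 37 38 5c 01 6d) = 0281 ← matches
m2: inner = H(04 04 06 5d 52 36 0c) = 00 ff; tag = H(6e 6e 6c 37 38 5c 00 ff) = 0312
m3: inner = H(04 04 06 5d 52 36 67) = 01 5a; tag = H(6e 6e 6c 37 38 5c 01 5a) = 026e
m4: inner = H(04 04 06 5d 52 36 3c) = 01 2f; tag = H(6e 6e 6c 37 38 5c 01 2f) = 0243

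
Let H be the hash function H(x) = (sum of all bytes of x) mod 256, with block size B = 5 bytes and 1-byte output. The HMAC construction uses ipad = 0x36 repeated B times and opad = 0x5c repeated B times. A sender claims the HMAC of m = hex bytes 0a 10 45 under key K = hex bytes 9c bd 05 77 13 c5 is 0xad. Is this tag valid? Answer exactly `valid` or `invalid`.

Key hex bytes 9c bd 05 77 13 c5 is 6 bytes > B = 5, so hash it first: H(key) = ad, then zero-pad to 5 bytes: K' = ad 00 00 00 00.
K' ⊕ ipad = 9b 36 36 36 36; K' ⊕ opad = f1 5c 5c 5c 5c.
Inner hash: sum = 155+54+54+54+54+10+16+69 = 466; mod 256 = 210 → d2.
Outer hash (recomputed tag): sum = 241+92+92+92+92+210 = 819; mod 256 = 51 → 33.
Recomputed tag = 33; claimed = ad → mismatch.

invalid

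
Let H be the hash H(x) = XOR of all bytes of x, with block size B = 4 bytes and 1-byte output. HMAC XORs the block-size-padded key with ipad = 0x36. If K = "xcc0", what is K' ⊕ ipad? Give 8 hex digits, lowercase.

4e555506

Key "xcc0" = 78 63 63 30 is exactly B = 4 bytes: K' = 78 63 63 30.
XOR each byte with 0x36: 78⊕36=4e, 63⊕36=55, 63⊕36=55, 30⊕36=06.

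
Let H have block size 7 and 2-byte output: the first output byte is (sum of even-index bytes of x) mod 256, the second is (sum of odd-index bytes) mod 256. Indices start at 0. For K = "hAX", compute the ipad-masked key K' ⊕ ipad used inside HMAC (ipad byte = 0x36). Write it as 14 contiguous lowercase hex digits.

Key "hAX" = 68 41 58 is 3 bytes ≤ B = 7; zero-pad to 7 bytes: K' = 68 41 58 00 00 00 00.
XOR each byte with 0x36: 68⊕36=5e, 41⊕36=77, 58⊕36=6e, 00⊕36=36, 00⊕36=36, 00⊕36=36, 00⊕36=36.

5e776e36363636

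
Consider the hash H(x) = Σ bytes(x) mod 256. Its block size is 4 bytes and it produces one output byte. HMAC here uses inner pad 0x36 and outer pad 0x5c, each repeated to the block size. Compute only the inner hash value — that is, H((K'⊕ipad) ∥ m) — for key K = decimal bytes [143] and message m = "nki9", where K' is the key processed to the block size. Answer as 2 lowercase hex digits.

Key decimal bytes [143] = 8f is 1 byte ≤ B = 4; zero-pad to 4 bytes: K' = 8f 00 00 00.
K' ⊕ ipad = b9 36 36 36.
Inner input = b9 36 36 36 ∥ 6e 6b 69 39.
Inner hash: sum = 185+54+54+54+110+107+105+57 = 726; mod 256 = 214 → d6.

d6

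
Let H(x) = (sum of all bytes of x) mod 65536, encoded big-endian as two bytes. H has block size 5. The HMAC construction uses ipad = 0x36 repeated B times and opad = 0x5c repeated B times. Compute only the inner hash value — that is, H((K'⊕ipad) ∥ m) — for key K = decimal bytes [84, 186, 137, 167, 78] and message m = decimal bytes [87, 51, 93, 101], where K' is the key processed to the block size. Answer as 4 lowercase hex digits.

0402

Key decimal bytes [84, 186, 137, 167, 78] = 54 ba 89 a7 4e is exactly B = 5 bytes: K' = 54 ba 89 a7 4e.
K' ⊕ ipad = 62 8c bf 91 78.
Inner input = 62 8c bf 91 78 ∥ 57 33 5d 65.
Inner hash: sum = 98+140+191+145+120+87+51+93+101 = 1026 → 04 02.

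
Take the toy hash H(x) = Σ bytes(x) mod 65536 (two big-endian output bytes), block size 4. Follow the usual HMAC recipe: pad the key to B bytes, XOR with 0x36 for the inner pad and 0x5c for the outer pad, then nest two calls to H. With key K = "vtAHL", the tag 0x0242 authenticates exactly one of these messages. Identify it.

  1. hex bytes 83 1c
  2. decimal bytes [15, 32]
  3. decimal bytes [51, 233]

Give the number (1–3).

3

Key "vtAHL" = 76 74 41 48 4c is 5 bytes > B = 4, so hash it first: H(key) = 01 bf, then zero-pad to 4 bytes: K' = 01 bf 00 00.
K' ⊕ ipad = 37 89 36 36; K' ⊕ opad = 5d e3 5c 5c.
m1: inner = H(37 89 36 36 83 1c) = 01 cb; tag = H(5d e3 5c 5c 01 cb) = 02c4
m2: inner = H(37 89 36 36 0f 20) = 01 5b; tag = H(5d e3 5c 5c 01 5b) = 0254
m3: inner = H(37 89 36 36 33 e9) = 02 48; tag = H(5d e3 5c 5c 02 48) = 0242 ← matches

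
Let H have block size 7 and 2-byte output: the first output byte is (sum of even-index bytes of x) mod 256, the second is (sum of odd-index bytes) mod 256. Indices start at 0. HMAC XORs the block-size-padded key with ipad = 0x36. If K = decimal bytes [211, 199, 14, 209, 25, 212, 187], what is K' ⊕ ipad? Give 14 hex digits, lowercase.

e5f138e72fe28d

Key decimal bytes [211, 199, 14, 209, 25, 212, 187] = d3 c7 0e d1 19 d4 bb is exactly B = 7 bytes: K' = d3 c7 0e d1 19 d4 bb.
XOR each byte with 0x36: d3⊕36=e5, c7⊕36=f1, 0e⊕36=38, d1⊕36=e7, 19⊕36=2f, d4⊕36=e2, bb⊕36=8d.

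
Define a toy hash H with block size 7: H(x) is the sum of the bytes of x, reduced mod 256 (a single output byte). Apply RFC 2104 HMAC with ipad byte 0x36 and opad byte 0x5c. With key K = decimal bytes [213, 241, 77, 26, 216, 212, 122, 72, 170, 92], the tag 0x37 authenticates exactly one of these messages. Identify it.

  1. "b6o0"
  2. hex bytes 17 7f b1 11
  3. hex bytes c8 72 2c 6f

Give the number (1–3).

1

Key decimal bytes [213, 241, 77, 26, 216, 212, 122, 72, 170, 92] = d5 f1 4d 1a d8 d4 7a 48 aa 5c is 10 bytes > B = 7, so hash it first: H(key) = a1, then zero-pad to 7 bytes: K' = a1 00 00 00 00 00 00.
K' ⊕ ipad = 97 36 36 36 36 36 36; K' ⊕ opad = fd 5c 5c 5c 5c 5c 5c.
m1: inner = H(97 36 36 36 36 36 36 62 36 6f 30) = 12; tag = H(fd 5c 5c 5c 5c 5c 5c 12) = 37 ← matches
m2: inner = H(97 36 36 36 36 36 36 17 7f b1 11) = 33; tag = H(fd 5c 5c 5c 5c 5c 5c 33) = 58
m3: inner = H(97 36 36 36 36 36 36 c8 72 2c 6f) = b0; tag = H(fd 5c 5c 5c 5c 5c 5c b0) = d5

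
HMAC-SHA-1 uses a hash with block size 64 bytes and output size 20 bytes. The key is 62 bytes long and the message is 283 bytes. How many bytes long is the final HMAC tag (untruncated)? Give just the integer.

20

The tag is one SHA-1 digest: 20 bytes.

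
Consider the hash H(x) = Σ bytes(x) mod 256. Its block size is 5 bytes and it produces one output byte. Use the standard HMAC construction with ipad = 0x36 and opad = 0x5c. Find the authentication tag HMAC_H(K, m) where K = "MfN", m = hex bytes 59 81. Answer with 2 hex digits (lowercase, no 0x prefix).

9e

Key "MfN" = 4d 66 4e is 3 bytes ≤ B = 5; zero-pad to 5 bytes: K' = 4d 66 4e 00 00.
K' ⊕ ipad = 7b 50 78 36 36.  K' ⊕ opad = 11 3a 12 5c 5c.
Inner input = (K'⊕ipad) ∥ m = 7b 50 78 36 36 ∥ 59 81.
Inner hash: sum = 123+80+120+54+54+89+129 = 649; mod 256 = 137 → 89.
Outer input = (K'⊕opad) ∥ inner = 11 3a 12 5c 5c ∥ 89.
Outer hash (tag): sum = 17+58+18+92+92+137 = 414; mod 256 = 158 → 9e.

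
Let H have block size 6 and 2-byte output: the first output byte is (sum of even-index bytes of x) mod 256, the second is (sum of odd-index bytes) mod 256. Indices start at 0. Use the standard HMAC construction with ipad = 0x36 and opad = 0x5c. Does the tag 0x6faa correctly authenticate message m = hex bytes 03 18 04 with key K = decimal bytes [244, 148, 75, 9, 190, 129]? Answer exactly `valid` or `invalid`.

Key decimal bytes [244, 148, 75, 9, 190, 129] = f4 94 4b 09 be 81 is exactly B = 6 bytes: K' = f4 94 4b 09 be 81.
K' ⊕ ipad = c2 a2 7d 3f 88 b7; K' ⊕ opad = a8 c8 17 55 e2 dd.
Inner hash: even-index sum = 462 mod 256 = 206; odd-index sum = 432 mod 256 = 176 → ce b0.
Outer hash (recomputed tag): even-index sum = 623 mod 256 = 111; odd-index sum = 682 mod 256 = 170 → 6f aa.
Recomputed tag = 6faa; claimed = 6faa → match.

valid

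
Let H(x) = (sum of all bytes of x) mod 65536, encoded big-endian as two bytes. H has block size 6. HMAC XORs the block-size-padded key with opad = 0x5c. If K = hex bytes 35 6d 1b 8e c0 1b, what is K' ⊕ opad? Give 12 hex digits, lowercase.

693147d29c47

Key hex bytes 35 6d 1b 8e c0 1b is exactly B = 6 bytes: K' = 35 6d 1b 8e c0 1b.
XOR each byte with 0x5c: 35⊕5c=69, 6d⊕5c=31, 1b⊕5c=47, 8e⊕5c=d2, c0⊕5c=9c, 1b⊕5c=47.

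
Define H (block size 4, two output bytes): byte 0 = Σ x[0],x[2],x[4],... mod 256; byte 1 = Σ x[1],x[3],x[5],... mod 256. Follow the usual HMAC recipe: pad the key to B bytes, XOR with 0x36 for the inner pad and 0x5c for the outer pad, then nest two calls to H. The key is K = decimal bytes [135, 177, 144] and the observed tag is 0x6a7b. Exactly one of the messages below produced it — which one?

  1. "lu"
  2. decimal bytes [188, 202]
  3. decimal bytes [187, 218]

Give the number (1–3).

1

Key decimal bytes [135, 177, 144] = 87 b1 90 is 3 bytes ≤ B = 4; zero-pad to 4 bytes: K' = 87 b1 90 00.
K' ⊕ ipad = b1 87 a6 36; K' ⊕ opad = db ed cc 5c.
m1: inner = H(b1 87 a6 36 6c 75) = c3 32; tag = H(db ed cc 5c c3 32) = 6a7b ← matches
m2: inner = H(b1 87 a6 36 bc ca) = 13 87; tag = H(db ed cc 5c 13 87) = bad0
m3: inner = H(b1 87 a6 36 bb da) = 12 97; tag = H(db ed cc 5c 12 97) = b9e0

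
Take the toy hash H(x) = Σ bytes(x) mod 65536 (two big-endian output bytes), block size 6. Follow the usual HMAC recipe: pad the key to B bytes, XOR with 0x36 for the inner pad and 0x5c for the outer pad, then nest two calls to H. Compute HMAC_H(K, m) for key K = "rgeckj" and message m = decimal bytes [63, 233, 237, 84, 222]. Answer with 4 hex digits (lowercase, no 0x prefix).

0190

Key "rgeckj" = 72 67 65 63 6b 6a is exactly B = 6 bytes: K' = 72 67 65 63 6b 6a.
K' ⊕ ipad = 44 51 53 55 5d 5c.  K' ⊕ opad = 2e 3b 39 3f 37 36.
Inner input = (K'⊕ipad) ∥ m = 44 51 53 55 5d 5c ∥ 3f e9 ed 54 de.
Inner hash: sum = 68+81+83+85+93+92+63+233+237+84+222 = 1341 → 05 3d.
Outer input = (K'⊕opad) ∥ inner = 2e 3b 39 3f 37 36 ∥ 05 3d.
Outer hash (tag): sum = 46+59+57+63+55+54+5+61 = 400 → 01 90.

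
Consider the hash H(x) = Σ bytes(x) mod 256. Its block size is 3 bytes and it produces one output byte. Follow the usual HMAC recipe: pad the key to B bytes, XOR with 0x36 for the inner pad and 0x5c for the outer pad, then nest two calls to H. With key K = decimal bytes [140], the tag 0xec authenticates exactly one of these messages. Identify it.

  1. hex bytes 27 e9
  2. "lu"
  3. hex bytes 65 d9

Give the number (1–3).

3

Key decimal bytes [140] = 8c is 1 byte ≤ B = 3; zero-pad to 3 bytes: K' = 8c 00 00.
K' ⊕ ipad = ba 36 36; K' ⊕ opad = d0 5c 5c.
m1: inner = H(ba 36 36 27 e9) = 36; tag = H(d0 5c 5c 36) = be
m2: inner = H(ba 36 36 6c 75) = 07; tag = H(d0 5c 5c 07) = 8f
m3: inner = H(ba 36 36 65 d9) = 64; tag = H(d0 5c 5c 64) = ec ← matches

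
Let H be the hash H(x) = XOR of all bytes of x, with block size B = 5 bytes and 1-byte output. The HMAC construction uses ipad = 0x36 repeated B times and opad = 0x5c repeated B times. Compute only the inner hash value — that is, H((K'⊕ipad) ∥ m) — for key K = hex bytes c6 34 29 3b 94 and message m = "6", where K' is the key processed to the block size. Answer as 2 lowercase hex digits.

74

Key hex bytes c6 34 29 3b 94 is exactly B = 5 bytes: K' = c6 34 29 3b 94.
K' ⊕ ipad = f0 02 1f 0d a2.
Inner input = f0 02 1f 0d a2 ∥ 36.
Inner hash: XOR f0⊕02⊕1f⊕0d⊕a2⊕36 = 74.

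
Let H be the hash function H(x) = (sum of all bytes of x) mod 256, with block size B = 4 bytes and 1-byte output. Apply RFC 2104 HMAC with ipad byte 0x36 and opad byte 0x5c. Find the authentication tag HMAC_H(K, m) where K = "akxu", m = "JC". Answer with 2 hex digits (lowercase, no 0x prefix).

Key "akxu" = 61 6b 78 75 is exactly B = 4 bytes: K' = 61 6b 78 75.
K' ⊕ ipad = 57 5d 4e 43.  K' ⊕ opad = 3d 37 24 29.
Inner input = (K'⊕ipad) ∥ m = 57 5d 4e 43 ∥ 4a 43.
Inner hash: sum = 87+93+78+67+74+67 = 466; mod 256 = 210 → d2.
Outer input = (K'⊕opad) ∥ inner = 3d 37 24 29 ∥ d2.
Outer hash (tag): sum = 61+55+36+41+210 = 403; mod 256 = 147 → 93.

93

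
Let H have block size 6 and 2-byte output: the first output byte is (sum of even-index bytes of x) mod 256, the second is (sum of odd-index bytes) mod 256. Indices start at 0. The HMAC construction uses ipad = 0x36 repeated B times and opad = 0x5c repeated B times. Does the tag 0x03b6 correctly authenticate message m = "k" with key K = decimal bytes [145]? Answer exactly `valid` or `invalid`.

Key decimal bytes [145] = 91 is 1 byte ≤ B = 6; zero-pad to 6 bytes: K' = 91 00 00 00 00 00.
K' ⊕ ipad = a7 36 36 36 36 36; K' ⊕ opad = cd 5c 5c 5c 5c 5c.
Inner hash: even-index sum = 382 mod 256 = 126; odd-index sum = 162 mod 256 = 162 → 7e a2.
Outer hash (recomputed tag): even-index sum = 515 mod 256 = 3; odd-index sum = 438 mod 256 = 182 → 03 b6.
Recomputed tag = 03b6; claimed = 03b6 → match.

valid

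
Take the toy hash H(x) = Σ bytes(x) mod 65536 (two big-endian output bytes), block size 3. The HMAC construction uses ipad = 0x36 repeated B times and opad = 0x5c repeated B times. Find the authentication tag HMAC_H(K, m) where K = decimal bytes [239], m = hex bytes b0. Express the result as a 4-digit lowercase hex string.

0261

Key decimal bytes [239] = ef is 1 byte ≤ B = 3; zero-pad to 3 bytes: K' = ef 00 00.
K' ⊕ ipad = d9 36 36.  K' ⊕ opad = b3 5c 5c.
Inner input = (K'⊕ipad) ∥ m = d9 36 36 ∥ b0.
Inner hash: sum = 217+54+54+176 = 501 → 01 f5.
Outer input = (K'⊕opad) ∥ inner = b3 5c 5c ∥ 01 f5.
Outer hash (tag): sum = 179+92+92+1+245 = 609 → 02 61.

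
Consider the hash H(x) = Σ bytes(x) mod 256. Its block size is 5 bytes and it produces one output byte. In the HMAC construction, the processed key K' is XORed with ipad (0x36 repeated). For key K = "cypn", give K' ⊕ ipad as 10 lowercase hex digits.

Key "cypn" = 63 79 70 6e is 4 bytes ≤ B = 5; zero-pad to 5 bytes: K' = 63 79 70 6e 00.
XOR each byte with 0x36: 63⊕36=55, 79⊕36=4f, 70⊕36=46, 6e⊕36=58, 00⊕36=36.

554f465836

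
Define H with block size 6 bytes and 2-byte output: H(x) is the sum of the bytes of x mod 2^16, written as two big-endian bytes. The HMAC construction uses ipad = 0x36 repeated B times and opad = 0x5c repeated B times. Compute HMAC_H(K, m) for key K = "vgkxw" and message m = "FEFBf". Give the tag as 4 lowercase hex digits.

0176

Key "vgkxw" = 76 67 6b 78 77 is 5 bytes ≤ B = 6; zero-pad to 6 bytes: K' = 76 67 6b 78 77 00.
K' ⊕ ipad = 40 51 5d 4e 41 36.  K' ⊕ opad = 2a 3b 37 24 2b 5c.
Inner input = (K'⊕ipad) ∥ m = 40 51 5d 4e 41 36 ∥ 46 45 46 42 66.
Inner hash: sum = 64+81+93+78+65+54+70+69+70+66+102 = 812 → 03 2c.
Outer input = (K'⊕opad) ∥ inner = 2a 3b 37 24 2b 5c ∥ 03 2c.
Outer hash (tag): sum = 42+59+55+36+43+92+3+44 = 374 → 01 76.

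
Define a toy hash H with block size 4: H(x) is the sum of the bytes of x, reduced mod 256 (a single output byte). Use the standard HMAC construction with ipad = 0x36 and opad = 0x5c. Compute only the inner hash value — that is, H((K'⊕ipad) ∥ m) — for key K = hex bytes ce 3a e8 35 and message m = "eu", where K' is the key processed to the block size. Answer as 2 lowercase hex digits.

Key hex bytes ce 3a e8 35 is exactly B = 4 bytes: K' = ce 3a e8 35.
K' ⊕ ipad = f8 0c de 03.
Inner input = f8 0c de 03 ∥ 65 75.
Inner hash: sum = 248+12+222+3+101+117 = 703; mod 256 = 191 → bf.

bf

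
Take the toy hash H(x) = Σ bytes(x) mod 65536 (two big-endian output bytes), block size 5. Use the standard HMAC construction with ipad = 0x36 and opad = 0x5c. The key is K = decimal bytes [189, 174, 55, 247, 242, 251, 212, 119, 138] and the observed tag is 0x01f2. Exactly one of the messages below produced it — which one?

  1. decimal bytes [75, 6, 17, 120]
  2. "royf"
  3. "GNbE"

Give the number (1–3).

Key decimal bytes [189, 174, 55, 247, 242, 251, 212, 119, 138] = bd ae 37 f7 f2 fb d4 77 8a is 9 bytes > B = 5, so hash it first: H(key) = 06 5b, then zero-pad to 5 bytes: K' = 06 5b 00 00 00.
K' ⊕ ipad = 30 6d 36 36 36; K' ⊕ opad = 5a 07 5c 5c 5c.
m1: inner = H(30 6d 36 36 36 4b 06 11 78) = 02 19; tag = H(5a 07 5c 5c 5c 02 19) = 0190
m2: inner = H(30 6d 36 36 36 72 6f 79 66) = 02 ff; tag = H(5a 07 5c 5c 5c 02 ff) = 0276
m3: inner = H(30 6d 36 36 36 47 4e 62 45) = 02 7b; tag = H(5a 07 5c 5c 5c 02 7b) = 01f2 ← matches

3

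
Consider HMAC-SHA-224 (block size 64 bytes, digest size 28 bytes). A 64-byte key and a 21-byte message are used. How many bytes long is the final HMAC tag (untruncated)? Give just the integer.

28

The tag is one SHA-224 digest: 28 bytes.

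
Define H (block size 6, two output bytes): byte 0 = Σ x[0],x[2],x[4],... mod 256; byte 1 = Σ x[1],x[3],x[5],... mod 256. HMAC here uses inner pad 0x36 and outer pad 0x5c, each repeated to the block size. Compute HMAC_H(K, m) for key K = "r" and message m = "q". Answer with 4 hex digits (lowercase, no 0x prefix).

07b6

Key "r" = 72 is 1 byte ≤ B = 6; zero-pad to 6 bytes: K' = 72 00 00 00 00 00.
K' ⊕ ipad = 44 36 36 36 36 36.  K' ⊕ opad = 2e 5c 5c 5c 5c 5c.
Inner input = (K'⊕ipad) ∥ m = 44 36 36 36 36 36 ∥ 71.
Inner hash: even-index sum = 289 mod 256 = 33; odd-index sum = 162 mod 256 = 162 → 21 a2.
Outer input = (K'⊕opad) ∥ inner = 2e 5c 5c 5c 5c 5c ∥ 21 a2.
Outer hash (tag): even-index sum = 263 mod 256 = 7; odd-index sum = 438 mod 256 = 182 → 07 b6.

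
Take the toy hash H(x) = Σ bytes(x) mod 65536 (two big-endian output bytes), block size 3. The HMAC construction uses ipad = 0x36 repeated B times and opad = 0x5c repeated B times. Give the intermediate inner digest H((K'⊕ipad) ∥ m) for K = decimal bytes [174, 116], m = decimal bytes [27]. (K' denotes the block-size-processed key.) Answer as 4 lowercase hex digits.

Key decimal bytes [174, 116] = ae 74 is 2 bytes ≤ B = 3; zero-pad to 3 bytes: K' = ae 74 00.
K' ⊕ ipad = 98 42 36.
Inner input = 98 42 36 ∥ 1b.
Inner hash: sum = 152+66+54+27 = 299 → 01 2b.

012b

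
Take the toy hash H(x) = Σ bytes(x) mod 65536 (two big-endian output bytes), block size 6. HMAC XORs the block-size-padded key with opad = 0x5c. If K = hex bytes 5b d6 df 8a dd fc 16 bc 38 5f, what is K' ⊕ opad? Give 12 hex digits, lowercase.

59805c5c5c5c

Key hex bytes 5b d6 df 8a dd fc 16 bc 38 5f is 10 bytes > B = 6, so hash it first: H(key) = 05 dc, then zero-pad to 6 bytes: K' = 05 dc 00 00 00 00.
XOR each byte with 0x5c: 05⊕5c=59, dc⊕5c=80, 00⊕5c=5c, 00⊕5c=5c, 00⊕5c=5c, 00⊕5c=5c.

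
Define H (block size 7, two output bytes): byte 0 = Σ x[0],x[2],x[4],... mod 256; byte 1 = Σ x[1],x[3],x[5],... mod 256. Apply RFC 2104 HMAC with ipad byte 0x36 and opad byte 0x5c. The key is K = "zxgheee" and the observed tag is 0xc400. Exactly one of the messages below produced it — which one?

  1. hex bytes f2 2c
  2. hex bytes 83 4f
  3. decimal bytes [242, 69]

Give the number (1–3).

Key "zxgheee" = 7a 78 67 68 65 65 65 is exactly B = 7 bytes: K' = 7a 78 67 68 65 65 65.
K' ⊕ ipad = 4c 4e 51 5e 53 53 53; K' ⊕ opad = 26 24 3b 34 39 39 39.
m1: inner = H(4c 4e 51 5e 53 53 53 f2 2c) = 6f f1; tag = H(26 24 3b 34 39 39 39 6f f1) = c400 ← matches
m2: inner = H(4c 4e 51 5e 53 53 53 83 4f) = 92 82; tag = H(26 24 3b 34 39 39 39 92 82) = 5523
m3: inner = H(4c 4e 51 5e 53 53 53 f2 45) = 88 f1; tag = H(26 24 3b 34 39 39 39 88 f1) = c419

1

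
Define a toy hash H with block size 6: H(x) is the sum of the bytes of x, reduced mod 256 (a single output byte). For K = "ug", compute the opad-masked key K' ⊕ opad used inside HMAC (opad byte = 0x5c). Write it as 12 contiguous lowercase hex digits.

Key "ug" = 75 67 is 2 bytes ≤ B = 6; zero-pad to 6 bytes: K' = 75 67 00 00 00 00.
XOR each byte with 0x5c: 75⊕5c=29, 67⊕5c=3b, 00⊕5c=5c, 00⊕5c=5c, 00⊕5c=5c, 00⊕5c=5c.

293b5c5c5c5c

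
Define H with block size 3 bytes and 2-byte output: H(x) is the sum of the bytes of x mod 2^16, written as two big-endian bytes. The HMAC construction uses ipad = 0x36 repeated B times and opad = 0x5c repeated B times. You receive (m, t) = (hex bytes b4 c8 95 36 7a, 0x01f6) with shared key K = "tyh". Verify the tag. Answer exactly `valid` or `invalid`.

Key "tyh" = 74 79 68 is exactly B = 3 bytes: K' = 74 79 68.
K' ⊕ ipad = 42 4f 5e; K' ⊕ opad = 28 25 34.
Inner hash: sum = 66+79+94+180+200+149+54+122 = 944 → 03 b0.
Outer hash (recomputed tag): sum = 40+37+52+3+176 = 308 → 01 34.
Recomputed tag = 0134; claimed = 01f6 → mismatch.

invalid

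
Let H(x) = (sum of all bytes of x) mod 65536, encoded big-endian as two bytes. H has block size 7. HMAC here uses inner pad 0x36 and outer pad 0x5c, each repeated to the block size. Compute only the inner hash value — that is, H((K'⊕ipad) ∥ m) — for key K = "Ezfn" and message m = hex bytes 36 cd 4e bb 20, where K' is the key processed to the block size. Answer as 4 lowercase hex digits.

Key "Ezfn" = 45 7a 66 6e is 4 bytes ≤ B = 7; zero-pad to 7 bytes: K' = 45 7a 66 6e 00 00 00.
K' ⊕ ipad = 73 4c 50 58 36 36 36.
Inner input = 73 4c 50 58 36 36 36 ∥ 36 cd 4e bb 20.
Inner hash: sum = 115+76+80+88+54+54+54+54+205+78+187+32 = 1077 → 04 35.

0435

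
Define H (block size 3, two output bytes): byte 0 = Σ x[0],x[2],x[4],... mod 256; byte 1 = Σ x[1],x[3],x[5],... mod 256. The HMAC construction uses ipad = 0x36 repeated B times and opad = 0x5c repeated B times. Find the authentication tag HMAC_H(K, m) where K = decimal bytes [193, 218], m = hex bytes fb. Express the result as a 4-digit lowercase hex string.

e0b3

Key decimal bytes [193, 218] = c1 da is 2 bytes ≤ B = 3; zero-pad to 3 bytes: K' = c1 da 00.
K' ⊕ ipad = f7 ec 36.  K' ⊕ opad = 9d 86 5c.
Inner input = (K'⊕ipad) ∥ m = f7 ec 36 ∥ fb.
Inner hash: even-index sum = 301 mod 256 = 45; odd-index sum = 487 mod 256 = 231 → 2d e7.
Outer input = (K'⊕opad) ∥ inner = 9d 86 5c ∥ 2d e7.
Outer hash (tag): even-index sum = 480 mod 256 = 224; odd-index sum = 179 mod 256 = 179 → e0 b3.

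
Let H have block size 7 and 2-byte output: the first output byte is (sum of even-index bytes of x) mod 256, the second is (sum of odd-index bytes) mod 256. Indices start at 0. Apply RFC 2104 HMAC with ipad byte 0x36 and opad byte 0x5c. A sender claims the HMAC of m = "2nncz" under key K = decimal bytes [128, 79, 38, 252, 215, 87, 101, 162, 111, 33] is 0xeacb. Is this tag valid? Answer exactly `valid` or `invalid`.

Key decimal bytes [128, 79, 38, 252, 215, 87, 101, 162, 111, 33] = 80 4f 26 fc d7 57 65 a2 6f 21 is 10 bytes > B = 7, so hash it first: H(key) = 51 65, then zero-pad to 7 bytes: K' = 51 65 00 00 00 00 00.
K' ⊕ ipad = 67 53 36 36 36 36 36; K' ⊕ opad = 0d 39 5c 5c 5c 5c 5c.
Inner hash: even-index sum = 474 mod 256 = 218; odd-index sum = 473 mod 256 = 217 → da d9.
Outer hash (recomputed tag): even-index sum = 506 mod 256 = 250; odd-index sum = 459 mod 256 = 203 → fa cb.
Recomputed tag = facb; claimed = eacb → mismatch.

invalid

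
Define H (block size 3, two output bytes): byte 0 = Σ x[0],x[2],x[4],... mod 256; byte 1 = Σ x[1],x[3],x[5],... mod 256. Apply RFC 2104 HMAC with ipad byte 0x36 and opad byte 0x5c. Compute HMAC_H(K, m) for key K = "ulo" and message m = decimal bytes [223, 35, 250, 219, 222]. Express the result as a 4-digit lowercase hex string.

6dca

Key "ulo" = 75 6c 6f is exactly B = 3 bytes: K' = 75 6c 6f.
K' ⊕ ipad = 43 5a 59.  K' ⊕ opad = 29 30 33.
Inner input = (K'⊕ipad) ∥ m = 43 5a 59 ∥ df 23 fa db de.
Inner hash: even-index sum = 410 mod 256 = 154; odd-index sum = 785 mod 256 = 17 → 9a 11.
Outer input = (K'⊕opad) ∥ inner = 29 30 33 ∥ 9a 11.
Outer hash (tag): even-index sum = 109 mod 256 = 109; odd-index sum = 202 mod 256 = 202 → 6d ca.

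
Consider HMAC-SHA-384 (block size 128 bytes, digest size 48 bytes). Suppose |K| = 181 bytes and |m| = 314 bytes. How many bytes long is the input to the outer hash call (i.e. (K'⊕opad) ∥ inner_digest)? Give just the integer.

Key is 181 > 128 bytes, so it is hashed to 48 bytes then zero-padded to 128: |K'| = 128.
Outer input = (K'⊕opad) ∥ H(inner) → 128 + 48 = 176 bytes.

176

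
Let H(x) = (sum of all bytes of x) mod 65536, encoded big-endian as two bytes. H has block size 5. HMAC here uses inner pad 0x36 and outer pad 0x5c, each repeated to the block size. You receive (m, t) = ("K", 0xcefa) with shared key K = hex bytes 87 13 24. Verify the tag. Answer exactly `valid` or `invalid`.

Key hex bytes 87 13 24 is 3 bytes ≤ B = 5; zero-pad to 5 bytes: K' = 87 13 24 00 00.
K' ⊕ ipad = b1 25 12 36 36; K' ⊕ opad = db 4f 78 5c 5c.
Inner hash: sum = 177+37+18+54+54+75 = 415 → 01 9f.
Outer hash (recomputed tag): sum = 219+79+120+92+92+1+159 = 762 → 02 fa.
Recomputed tag = 02fa; claimed = cefa → mismatch.

invalid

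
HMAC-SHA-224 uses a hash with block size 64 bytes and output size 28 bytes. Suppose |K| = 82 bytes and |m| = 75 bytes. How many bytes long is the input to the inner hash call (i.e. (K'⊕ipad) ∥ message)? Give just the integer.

139

Key is 82 > 64 bytes, so it is hashed to 28 bytes then zero-padded to 64: |K'| = 64.
Inner input = (K'⊕ipad) ∥ m → 64 + 75 = 139 bytes.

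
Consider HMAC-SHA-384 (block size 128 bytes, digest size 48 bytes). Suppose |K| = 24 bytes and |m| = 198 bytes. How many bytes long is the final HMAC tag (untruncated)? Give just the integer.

The tag is one SHA-384 digest: 48 bytes.

48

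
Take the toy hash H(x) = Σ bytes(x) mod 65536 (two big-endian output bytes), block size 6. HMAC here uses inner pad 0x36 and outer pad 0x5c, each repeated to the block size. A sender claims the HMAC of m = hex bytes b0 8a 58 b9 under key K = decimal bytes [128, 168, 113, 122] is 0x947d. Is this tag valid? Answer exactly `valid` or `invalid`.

Key decimal bytes [128, 168, 113, 122] = 80 a8 71 7a is 4 bytes ≤ B = 6; zero-pad to 6 bytes: K' = 80 a8 71 7a 00 00.
K' ⊕ ipad = b6 9e 47 4c 36 36; K' ⊕ opad = dc f4 2d 26 5c 5c.
Inner hash: sum = 182+158+71+76+54+54+176+138+88+185 = 1182 → 04 9e.
Outer hash (recomputed tag): sum = 220+244+45+38+92+92+4+158 = 893 → 03 7d.
Recomputed tag = 037d; claimed = 947d → mismatch.

invalid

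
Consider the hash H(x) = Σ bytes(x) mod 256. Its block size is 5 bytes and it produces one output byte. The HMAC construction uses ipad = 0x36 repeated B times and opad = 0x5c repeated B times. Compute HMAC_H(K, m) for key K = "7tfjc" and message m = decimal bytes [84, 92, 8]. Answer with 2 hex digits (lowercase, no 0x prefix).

3e

Key "7tfjc" = 37 74 66 6a 63 is exactly B = 5 bytes: K' = 37 74 66 6a 63.
K' ⊕ ipad = 01 42 50 5c 55.  K' ⊕ opad = 6b 28 3a 36 3f.
Inner input = (K'⊕ipad) ∥ m = 01 42 50 5c 55 ∥ 54 5c 08.
Inner hash: sum = 1+66+80+92+85+84+92+8 = 508; mod 256 = 252 → fc.
Outer input = (K'⊕opad) ∥ inner = 6b 28 3a 36 3f ∥ fc.
Outer hash (tag): sum = 107+40+58+54+63+252 = 574; mod 256 = 62 → 3e.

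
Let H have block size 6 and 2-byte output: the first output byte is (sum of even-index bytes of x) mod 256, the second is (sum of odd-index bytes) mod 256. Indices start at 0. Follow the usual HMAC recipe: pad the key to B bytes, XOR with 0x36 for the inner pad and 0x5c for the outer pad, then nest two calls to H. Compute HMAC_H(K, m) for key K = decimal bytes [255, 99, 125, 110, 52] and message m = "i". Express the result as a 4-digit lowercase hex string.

abb0

Key decimal bytes [255, 99, 125, 110, 52] = ff 63 7d 6e 34 is 5 bytes ≤ B = 6; zero-pad to 6 bytes: K' = ff 63 7d 6e 34 00.
K' ⊕ ipad = c9 55 4b 58 02 36.  K' ⊕ opad = a3 3f 21 32 68 5c.
Inner input = (K'⊕ipad) ∥ m = c9 55 4b 58 02 36 ∥ 69.
Inner hash: even-index sum = 383 mod 256 = 127; odd-index sum = 227 mod 256 = 227 → 7f e3.
Outer input = (K'⊕opad) ∥ inner = a3 3f 21 32 68 5c ∥ 7f e3.
Outer hash (tag): even-index sum = 427 mod 256 = 171; odd-index sum = 432 mod 256 = 176 → ab b0.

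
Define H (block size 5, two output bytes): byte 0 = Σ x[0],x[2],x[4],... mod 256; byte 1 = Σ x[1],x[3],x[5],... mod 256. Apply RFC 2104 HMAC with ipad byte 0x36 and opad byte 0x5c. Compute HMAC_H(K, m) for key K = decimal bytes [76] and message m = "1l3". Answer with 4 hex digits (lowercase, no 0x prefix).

Key decimal bytes [76] = 4c is 1 byte ≤ B = 5; zero-pad to 5 bytes: K' = 4c 00 00 00 00.
K' ⊕ ipad = 7a 36 36 36 36.  K' ⊕ opad = 10 5c 5c 5c 5c.
Inner input = (K'⊕ipad) ∥ m = 7a 36 36 36 36 ∥ 31 6c 33.
Inner hash: even-index sum = 338 mod 256 = 82; odd-index sum = 208 mod 256 = 208 → 52 d0.
Outer input = (K'⊕opad) ∥ inner = 10 5c 5c 5c 5c ∥ 52 d0.
Outer hash (tag): even-index sum = 408 mod 256 = 152; odd-index sum = 266 mod 256 = 10 → 98 0a.

980a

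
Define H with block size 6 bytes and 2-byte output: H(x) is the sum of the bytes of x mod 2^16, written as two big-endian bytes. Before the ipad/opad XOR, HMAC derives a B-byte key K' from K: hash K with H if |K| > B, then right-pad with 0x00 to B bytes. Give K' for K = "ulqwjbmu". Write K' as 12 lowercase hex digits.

|K| = 8 > B = 6, so first hash the key.
H(K): sum = 117+108+113+119+106+98+109+117 = 887 → 03 77.
Zero-pad H(K) = 03 77 to 6 bytes: K' = 03 77 00 00 00 00.

037700000000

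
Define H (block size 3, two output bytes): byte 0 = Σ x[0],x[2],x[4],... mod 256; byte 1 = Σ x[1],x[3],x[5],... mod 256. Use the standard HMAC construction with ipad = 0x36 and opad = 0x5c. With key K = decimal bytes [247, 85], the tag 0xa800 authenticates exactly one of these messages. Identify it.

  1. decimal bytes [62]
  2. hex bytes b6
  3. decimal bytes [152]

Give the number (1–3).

1

Key decimal bytes [247, 85] = f7 55 is 2 bytes ≤ B = 3; zero-pad to 3 bytes: K' = f7 55 00.
K' ⊕ ipad = c1 63 36; K' ⊕ opad = ab 09 5c.
m1: inner = H(c1 63 36 3e) = f7 a1; tag = H(ab 09 5c f7 a1) = a800 ← matches
m2: inner = H(c1 63 36 b6) = f7 19; tag = H(ab 09 5c f7 19) = 2000
m3: inner = H(c1 63 36 98) = f7 fb; tag = H(ab 09 5c f7 fb) = 0200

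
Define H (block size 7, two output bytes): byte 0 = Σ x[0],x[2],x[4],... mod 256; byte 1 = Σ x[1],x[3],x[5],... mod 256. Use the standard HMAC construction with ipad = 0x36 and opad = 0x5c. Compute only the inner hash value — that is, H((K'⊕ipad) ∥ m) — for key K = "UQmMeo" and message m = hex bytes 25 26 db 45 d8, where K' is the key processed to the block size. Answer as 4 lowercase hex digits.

b213

Key "UQmMeo" = 55 51 6d 4d 65 6f is 6 bytes ≤ B = 7; zero-pad to 7 bytes: K' = 55 51 6d 4d 65 6f 00.
K' ⊕ ipad = 63 67 5b 7b 53 59 36.
Inner input = 63 67 5b 7b 53 59 36 ∥ 25 26 db 45 d8.
Inner hash: even-index sum = 434 mod 256 = 178; odd-index sum = 787 mod 256 = 19 → b2 13.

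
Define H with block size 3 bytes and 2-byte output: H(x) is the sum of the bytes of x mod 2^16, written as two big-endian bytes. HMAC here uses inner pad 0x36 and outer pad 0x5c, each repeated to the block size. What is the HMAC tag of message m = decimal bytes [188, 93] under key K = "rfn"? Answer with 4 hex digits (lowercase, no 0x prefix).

Key "rfn" = 72 66 6e is exactly B = 3 bytes: K' = 72 66 6e.
K' ⊕ ipad = 44 50 58.  K' ⊕ opad = 2e 3a 32.
Inner input = (K'⊕ipad) ∥ m = 44 50 58 ∥ bc 5d.
Inner hash: sum = 68+80+88+188+93 = 517 → 02 05.
Outer input = (K'⊕opad) ∥ inner = 2e 3a 32 ∥ 02 05.
Outer hash (tag): sum = 46+58+50+2+5 = 161 → 00 a1.

00a1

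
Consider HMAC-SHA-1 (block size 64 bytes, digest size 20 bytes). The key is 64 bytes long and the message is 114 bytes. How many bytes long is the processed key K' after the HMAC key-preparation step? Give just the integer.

64

Key is 64 ≤ 64 bytes, zero-padded: |K'| = 64.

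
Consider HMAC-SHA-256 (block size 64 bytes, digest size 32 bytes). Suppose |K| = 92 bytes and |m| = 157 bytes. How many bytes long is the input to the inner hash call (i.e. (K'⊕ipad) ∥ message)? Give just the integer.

Key is 92 > 64 bytes, so it is hashed to 32 bytes then zero-padded to 64: |K'| = 64.
Inner input = (K'⊕ipad) ∥ m → 64 + 157 = 221 bytes.

221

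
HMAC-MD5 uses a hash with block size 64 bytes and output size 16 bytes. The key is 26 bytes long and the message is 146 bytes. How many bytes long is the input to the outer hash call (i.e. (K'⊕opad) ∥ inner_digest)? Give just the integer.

80

Key is 26 ≤ 64 bytes, zero-padded: |K'| = 64.
Outer input = (K'⊕opad) ∥ H(inner) → 64 + 16 = 80 bytes.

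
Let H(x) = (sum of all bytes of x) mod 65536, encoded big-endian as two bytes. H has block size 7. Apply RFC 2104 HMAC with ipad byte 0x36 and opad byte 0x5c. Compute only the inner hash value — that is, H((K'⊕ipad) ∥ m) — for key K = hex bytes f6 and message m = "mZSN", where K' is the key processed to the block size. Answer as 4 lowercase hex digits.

036c

Key hex bytes f6 is 1 byte ≤ B = 7; zero-pad to 7 bytes: K' = f6 00 00 00 00 00 00.
K' ⊕ ipad = c0 36 36 36 36 36 36.
Inner input = c0 36 36 36 36 36 36 ∥ 6d 5a 53 4e.
Inner hash: sum = 192+54+54+54+54+54+54+109+90+83+78 = 876 → 03 6c.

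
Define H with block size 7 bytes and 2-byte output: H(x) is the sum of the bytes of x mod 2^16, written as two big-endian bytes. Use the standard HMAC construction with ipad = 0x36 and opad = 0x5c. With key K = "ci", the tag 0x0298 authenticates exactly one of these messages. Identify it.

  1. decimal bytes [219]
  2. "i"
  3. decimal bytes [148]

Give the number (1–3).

3

Key "ci" = 63 69 is 2 bytes ≤ B = 7; zero-pad to 7 bytes: K' = 63 69 00 00 00 00 00.
K' ⊕ ipad = 55 5f 36 36 36 36 36; K' ⊕ opad = 3f 35 5c 5c 5c 5c 5c.
m1: inner = H(55 5f 36 36 36 36 36 db) = 02 9d; tag = H(3f 35 5c 5c 5c 5c 5c 02 9d) = 02df
m2: inner = H(55 5f 36 36 36 36 36 69) = 02 2b; tag = H(3f 35 5c 5c 5c 5c 5c 02 2b) = 026d
m3: inner = H(55 5f 36 36 36 36 36 94) = 02 56; tag = H(3f 35 5c 5c 5c 5c 5c 02 56) = 0298 ← matches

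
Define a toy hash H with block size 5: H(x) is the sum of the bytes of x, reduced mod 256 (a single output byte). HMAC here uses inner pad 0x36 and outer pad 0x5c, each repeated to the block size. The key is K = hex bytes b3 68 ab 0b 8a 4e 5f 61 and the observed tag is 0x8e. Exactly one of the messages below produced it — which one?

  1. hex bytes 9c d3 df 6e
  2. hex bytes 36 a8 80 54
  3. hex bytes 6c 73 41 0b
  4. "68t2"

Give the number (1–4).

Key hex bytes b3 68 ab 0b 8a 4e 5f 61 is 8 bytes > B = 5, so hash it first: H(key) = 69, then zero-pad to 5 bytes: K' = 69 00 00 00 00.
K' ⊕ ipad = 5f 36 36 36 36; K' ⊕ opad = 35 5c 5c 5c 5c.
m1: inner = H(5f 36 36 36 36 9c d3 df 6e) = f3; tag = H(35 5c 5c 5c 5c f3) = 98
m2: inner = H(5f 36 36 36 36 36 a8 80 54) = e9; tag = H(35 5c 5c 5c 5c e9) = 8e ← matches
m3: inner = H(5f 36 36 36 36 6c 73 41 0b) = 62; tag = H(35 5c 5c 5c 5c 62) = 07
m4: inner = H(5f 36 36 36 36 36 38 74 32) = 4b; tag = H(35 5c 5c 5c 5c 4b) = f0

2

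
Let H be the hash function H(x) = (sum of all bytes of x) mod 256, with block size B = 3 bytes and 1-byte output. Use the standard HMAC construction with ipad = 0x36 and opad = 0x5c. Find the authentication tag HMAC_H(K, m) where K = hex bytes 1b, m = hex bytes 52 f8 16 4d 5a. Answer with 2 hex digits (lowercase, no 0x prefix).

9f

Key hex bytes 1b is 1 byte ≤ B = 3; zero-pad to 3 bytes: K' = 1b 00 00.
K' ⊕ ipad = 2d 36 36.  K' ⊕ opad = 47 5c 5c.
Inner input = (K'⊕ipad) ∥ m = 2d 36 36 ∥ 52 f8 16 4d 5a.
Inner hash: sum = 45+54+54+82+248+22+77+90 = 672; mod 256 = 160 → a0.
Outer input = (K'⊕opad) ∥ inner = 47 5c 5c ∥ a0.
Outer hash (tag): sum = 71+92+92+160 = 415; mod 256 = 159 → 9f.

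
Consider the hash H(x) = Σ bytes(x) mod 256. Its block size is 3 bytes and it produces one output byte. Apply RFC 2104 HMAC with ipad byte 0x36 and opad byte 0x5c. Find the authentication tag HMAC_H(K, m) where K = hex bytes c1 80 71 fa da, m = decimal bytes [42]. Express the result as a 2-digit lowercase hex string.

Key hex bytes c1 80 71 fa da is 5 bytes > B = 3, so hash it first: H(key) = 86, then zero-pad to 3 bytes: K' = 86 00 00.
K' ⊕ ipad = b0 36 36.  K' ⊕ opad = da 5c 5c.
Inner input = (K'⊕ipad) ∥ m = b0 36 36 ∥ 2a.
Inner hash: sum = 176+54+54+42 = 326; mod 256 = 70 → 46.
Outer input = (K'⊕opad) ∥ inner = da 5c 5c ∥ 46.
Outer hash (tag): sum = 218+92+92+70 = 472; mod 256 = 216 → d8.

d8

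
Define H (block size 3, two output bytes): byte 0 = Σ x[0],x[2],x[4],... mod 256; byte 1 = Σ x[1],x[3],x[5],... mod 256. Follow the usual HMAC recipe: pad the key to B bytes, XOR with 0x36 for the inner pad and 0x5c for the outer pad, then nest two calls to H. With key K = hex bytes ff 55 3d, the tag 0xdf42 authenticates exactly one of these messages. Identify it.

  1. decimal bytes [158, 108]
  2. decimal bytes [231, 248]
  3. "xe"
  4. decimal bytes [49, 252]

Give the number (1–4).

3

Key hex bytes ff 55 3d is exactly B = 3 bytes: K' = ff 55 3d.
K' ⊕ ipad = c9 63 0b; K' ⊕ opad = a3 09 61.
m1: inner = H(c9 63 0b 9e 6c) = 40 01; tag = H(a3 09 61 40 01) = 0549
m2: inner = H(c9 63 0b e7 f8) = cc 4a; tag = H(a3 09 61 cc 4a) = 4ed5
m3: inner = H(c9 63 0b 78 65) = 39 db; tag = H(a3 09 61 39 db) = df42 ← matches
m4: inner = H(c9 63 0b 31 fc) = d0 94; tag = H(a3 09 61 d0 94) = 98d9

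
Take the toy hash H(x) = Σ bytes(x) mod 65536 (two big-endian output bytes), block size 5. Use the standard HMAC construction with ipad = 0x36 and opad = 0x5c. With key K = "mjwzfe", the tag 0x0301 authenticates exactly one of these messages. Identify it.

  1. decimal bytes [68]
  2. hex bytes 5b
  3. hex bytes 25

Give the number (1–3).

Key "mjwzfe" = 6d 6a 77 7a 66 65 is 6 bytes > B = 5, so hash it first: H(key) = 02 93, then zero-pad to 5 bytes: K' = 02 93 00 00 00.
K' ⊕ ipad = 34 a5 36 36 36; K' ⊕ opad = 5e cf 5c 5c 5c.
m1: inner = H(34 a5 36 36 36 44) = 01 bf; tag = H(5e cf 5c 5c 5c 01 bf) = 0301 ← matches
m2: inner = H(34 a5 36 36 36 5b) = 01 d6; tag = H(5e cf 5c 5c 5c 01 d6) = 0318
m3: inner = H(34 a5 36 36 36 25) = 01 a0; tag = H(5e cf 5c 5c 5c 01 a0) = 02e2

1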